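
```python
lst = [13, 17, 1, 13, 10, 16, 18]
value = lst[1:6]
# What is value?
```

lst has length 7. The slice lst[1:6] selects indices [1, 2, 3, 4, 5] (1->17, 2->1, 3->13, 4->10, 5->16), giving [17, 1, 13, 10, 16].

[17, 1, 13, 10, 16]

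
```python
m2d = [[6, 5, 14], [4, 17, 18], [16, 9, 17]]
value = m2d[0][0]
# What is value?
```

m2d[0] = [6, 5, 14]. Taking column 0 of that row yields 6.

6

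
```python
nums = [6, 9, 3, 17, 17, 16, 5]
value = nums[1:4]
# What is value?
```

nums has length 7. The slice nums[1:4] selects indices [1, 2, 3] (1->9, 2->3, 3->17), giving [9, 3, 17].

[9, 3, 17]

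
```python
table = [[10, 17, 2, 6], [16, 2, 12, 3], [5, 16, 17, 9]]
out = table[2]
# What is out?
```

table has 3 rows. Row 2 is [5, 16, 17, 9].

[5, 16, 17, 9]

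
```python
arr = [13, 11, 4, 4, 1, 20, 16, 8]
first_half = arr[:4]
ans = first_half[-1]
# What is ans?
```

arr has length 8. The slice arr[:4] selects indices [0, 1, 2, 3] (0->13, 1->11, 2->4, 3->4), giving [13, 11, 4, 4]. So first_half = [13, 11, 4, 4]. Then first_half[-1] = 4.

4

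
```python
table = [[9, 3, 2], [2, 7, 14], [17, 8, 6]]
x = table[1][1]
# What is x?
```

table[1] = [2, 7, 14]. Taking column 1 of that row yields 7.

7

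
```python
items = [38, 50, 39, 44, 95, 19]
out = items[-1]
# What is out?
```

items has length 6. Negative index -1 maps to positive index 6 + (-1) = 5. items[5] = 19.

19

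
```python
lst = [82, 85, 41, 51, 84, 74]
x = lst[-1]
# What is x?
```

lst has length 6. Negative index -1 maps to positive index 6 + (-1) = 5. lst[5] = 74.

74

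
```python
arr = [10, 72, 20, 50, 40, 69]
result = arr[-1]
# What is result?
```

arr has length 6. Negative index -1 maps to positive index 6 + (-1) = 5. arr[5] = 69.

69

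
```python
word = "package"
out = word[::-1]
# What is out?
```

word has length 7. The slice word[::-1] selects indices [6, 5, 4, 3, 2, 1, 0] (6->'e', 5->'g', 4->'a', 3->'k', 2->'c', 1->'a', 0->'p'), giving 'egakcap'.

'egakcap'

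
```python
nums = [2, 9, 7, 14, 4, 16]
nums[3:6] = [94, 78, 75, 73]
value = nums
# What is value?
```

nums starts as [2, 9, 7, 14, 4, 16] (length 6). The slice nums[3:6] covers indices [3, 4, 5] with values [14, 4, 16]. Replacing that slice with [94, 78, 75, 73] (different length) produces [2, 9, 7, 94, 78, 75, 73].

[2, 9, 7, 94, 78, 75, 73]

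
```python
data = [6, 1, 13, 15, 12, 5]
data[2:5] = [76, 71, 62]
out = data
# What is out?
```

data starts as [6, 1, 13, 15, 12, 5] (length 6). The slice data[2:5] covers indices [2, 3, 4] with values [13, 15, 12]. Replacing that slice with [76, 71, 62] (same length) produces [6, 1, 76, 71, 62, 5].

[6, 1, 76, 71, 62, 5]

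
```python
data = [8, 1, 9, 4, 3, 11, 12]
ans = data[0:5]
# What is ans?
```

data has length 7. The slice data[0:5] selects indices [0, 1, 2, 3, 4] (0->8, 1->1, 2->9, 3->4, 4->3), giving [8, 1, 9, 4, 3].

[8, 1, 9, 4, 3]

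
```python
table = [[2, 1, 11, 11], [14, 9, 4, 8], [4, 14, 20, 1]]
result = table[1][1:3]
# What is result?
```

table[1] = [14, 9, 4, 8]. table[1] has length 4. The slice table[1][1:3] selects indices [1, 2] (1->9, 2->4), giving [9, 4].

[9, 4]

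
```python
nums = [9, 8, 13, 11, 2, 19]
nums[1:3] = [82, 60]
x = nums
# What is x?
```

nums starts as [9, 8, 13, 11, 2, 19] (length 6). The slice nums[1:3] covers indices [1, 2] with values [8, 13]. Replacing that slice with [82, 60] (same length) produces [9, 82, 60, 11, 2, 19].

[9, 82, 60, 11, 2, 19]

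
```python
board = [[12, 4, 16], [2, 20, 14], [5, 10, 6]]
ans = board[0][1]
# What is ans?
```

board[0] = [12, 4, 16]. Taking column 1 of that row yields 4.

4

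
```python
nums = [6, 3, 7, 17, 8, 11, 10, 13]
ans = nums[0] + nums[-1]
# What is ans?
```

nums has length 8. nums[0] = 6.
nums has length 8. Negative index -1 maps to positive index 8 + (-1) = 7. nums[7] = 13.
Sum: 6 + 13 = 19.

19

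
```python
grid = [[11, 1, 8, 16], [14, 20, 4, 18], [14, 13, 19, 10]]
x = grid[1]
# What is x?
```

grid has 3 rows. Row 1 is [14, 20, 4, 18].

[14, 20, 4, 18]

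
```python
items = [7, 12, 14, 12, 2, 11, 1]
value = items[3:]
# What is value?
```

items has length 7. The slice items[3:] selects indices [3, 4, 5, 6] (3->12, 4->2, 5->11, 6->1), giving [12, 2, 11, 1].

[12, 2, 11, 1]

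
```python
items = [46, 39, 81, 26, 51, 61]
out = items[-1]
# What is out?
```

items has length 6. Negative index -1 maps to positive index 6 + (-1) = 5. items[5] = 61.

61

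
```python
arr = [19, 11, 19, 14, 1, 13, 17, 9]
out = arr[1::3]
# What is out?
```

arr has length 8. The slice arr[1::3] selects indices [1, 4, 7] (1->11, 4->1, 7->9), giving [11, 1, 9].

[11, 1, 9]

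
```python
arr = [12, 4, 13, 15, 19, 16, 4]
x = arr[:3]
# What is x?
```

arr has length 7. The slice arr[:3] selects indices [0, 1, 2] (0->12, 1->4, 2->13), giving [12, 4, 13].

[12, 4, 13]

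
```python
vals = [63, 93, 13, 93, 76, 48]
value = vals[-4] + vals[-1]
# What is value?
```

vals has length 6. Negative index -4 maps to positive index 6 + (-4) = 2. vals[2] = 13.
vals has length 6. Negative index -1 maps to positive index 6 + (-1) = 5. vals[5] = 48.
Sum: 13 + 48 = 61.

61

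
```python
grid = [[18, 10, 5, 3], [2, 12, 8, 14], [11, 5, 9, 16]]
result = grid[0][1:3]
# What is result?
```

grid[0] = [18, 10, 5, 3]. grid[0] has length 4. The slice grid[0][1:3] selects indices [1, 2] (1->10, 2->5), giving [10, 5].

[10, 5]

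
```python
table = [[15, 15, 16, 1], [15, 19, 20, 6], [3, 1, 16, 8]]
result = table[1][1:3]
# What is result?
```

table[1] = [15, 19, 20, 6]. table[1] has length 4. The slice table[1][1:3] selects indices [1, 2] (1->19, 2->20), giving [19, 20].

[19, 20]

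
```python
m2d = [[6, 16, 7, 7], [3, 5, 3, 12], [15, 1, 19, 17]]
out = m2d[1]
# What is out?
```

m2d has 3 rows. Row 1 is [3, 5, 3, 12].

[3, 5, 3, 12]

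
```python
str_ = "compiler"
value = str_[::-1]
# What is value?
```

str_ has length 8. The slice str_[::-1] selects indices [7, 6, 5, 4, 3, 2, 1, 0] (7->'r', 6->'e', 5->'l', 4->'i', 3->'p', 2->'m', 1->'o', 0->'c'), giving 'relipmoc'.

'relipmoc'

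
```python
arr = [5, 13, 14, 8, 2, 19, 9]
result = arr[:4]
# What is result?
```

arr has length 7. The slice arr[:4] selects indices [0, 1, 2, 3] (0->5, 1->13, 2->14, 3->8), giving [5, 13, 14, 8].

[5, 13, 14, 8]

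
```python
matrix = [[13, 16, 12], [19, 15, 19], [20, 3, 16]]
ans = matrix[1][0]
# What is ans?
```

matrix[1] = [19, 15, 19]. Taking column 0 of that row yields 19.

19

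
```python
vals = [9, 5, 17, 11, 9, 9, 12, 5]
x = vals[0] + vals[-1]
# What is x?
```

vals has length 8. vals[0] = 9.
vals has length 8. Negative index -1 maps to positive index 8 + (-1) = 7. vals[7] = 5.
Sum: 9 + 5 = 14.

14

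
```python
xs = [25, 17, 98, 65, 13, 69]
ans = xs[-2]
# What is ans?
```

xs has length 6. Negative index -2 maps to positive index 6 + (-2) = 4. xs[4] = 13.

13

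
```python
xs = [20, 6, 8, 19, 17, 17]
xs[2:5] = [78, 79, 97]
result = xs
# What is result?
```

xs starts as [20, 6, 8, 19, 17, 17] (length 6). The slice xs[2:5] covers indices [2, 3, 4] with values [8, 19, 17]. Replacing that slice with [78, 79, 97] (same length) produces [20, 6, 78, 79, 97, 17].

[20, 6, 78, 79, 97, 17]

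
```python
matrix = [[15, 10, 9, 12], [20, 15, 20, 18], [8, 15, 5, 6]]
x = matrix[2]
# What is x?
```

matrix has 3 rows. Row 2 is [8, 15, 5, 6].

[8, 15, 5, 6]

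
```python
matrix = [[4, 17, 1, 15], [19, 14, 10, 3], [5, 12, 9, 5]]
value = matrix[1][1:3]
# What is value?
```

matrix[1] = [19, 14, 10, 3]. matrix[1] has length 4. The slice matrix[1][1:3] selects indices [1, 2] (1->14, 2->10), giving [14, 10].

[14, 10]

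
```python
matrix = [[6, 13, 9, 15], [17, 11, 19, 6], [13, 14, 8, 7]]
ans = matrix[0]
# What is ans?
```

matrix has 3 rows. Row 0 is [6, 13, 9, 15].

[6, 13, 9, 15]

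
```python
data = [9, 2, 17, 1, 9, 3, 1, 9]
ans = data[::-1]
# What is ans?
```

data has length 8. The slice data[::-1] selects indices [7, 6, 5, 4, 3, 2, 1, 0] (7->9, 6->1, 5->3, 4->9, 3->1, 2->17, 1->2, 0->9), giving [9, 1, 3, 9, 1, 17, 2, 9].

[9, 1, 3, 9, 1, 17, 2, 9]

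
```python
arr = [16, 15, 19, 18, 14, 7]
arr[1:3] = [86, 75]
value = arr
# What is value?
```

arr starts as [16, 15, 19, 18, 14, 7] (length 6). The slice arr[1:3] covers indices [1, 2] with values [15, 19]. Replacing that slice with [86, 75] (same length) produces [16, 86, 75, 18, 14, 7].

[16, 86, 75, 18, 14, 7]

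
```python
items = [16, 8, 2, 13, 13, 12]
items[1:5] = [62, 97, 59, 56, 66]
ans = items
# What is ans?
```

items starts as [16, 8, 2, 13, 13, 12] (length 6). The slice items[1:5] covers indices [1, 2, 3, 4] with values [8, 2, 13, 13]. Replacing that slice with [62, 97, 59, 56, 66] (different length) produces [16, 62, 97, 59, 56, 66, 12].

[16, 62, 97, 59, 56, 66, 12]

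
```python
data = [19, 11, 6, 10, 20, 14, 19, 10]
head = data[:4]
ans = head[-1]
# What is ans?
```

data has length 8. The slice data[:4] selects indices [0, 1, 2, 3] (0->19, 1->11, 2->6, 3->10), giving [19, 11, 6, 10]. So head = [19, 11, 6, 10]. Then head[-1] = 10.

10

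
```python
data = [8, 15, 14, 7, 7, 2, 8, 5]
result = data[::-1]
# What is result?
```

data has length 8. The slice data[::-1] selects indices [7, 6, 5, 4, 3, 2, 1, 0] (7->5, 6->8, 5->2, 4->7, 3->7, 2->14, 1->15, 0->8), giving [5, 8, 2, 7, 7, 14, 15, 8].

[5, 8, 2, 7, 7, 14, 15, 8]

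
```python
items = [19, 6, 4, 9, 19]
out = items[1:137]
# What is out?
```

items has length 5. The slice items[1:137] selects indices [1, 2, 3, 4] (1->6, 2->4, 3->9, 4->19), giving [6, 4, 9, 19].

[6, 4, 9, 19]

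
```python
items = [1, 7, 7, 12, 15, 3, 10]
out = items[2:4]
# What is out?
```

items has length 7. The slice items[2:4] selects indices [2, 3] (2->7, 3->12), giving [7, 12].

[7, 12]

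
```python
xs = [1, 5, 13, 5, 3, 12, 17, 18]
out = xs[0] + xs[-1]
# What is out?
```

xs has length 8. xs[0] = 1.
xs has length 8. Negative index -1 maps to positive index 8 + (-1) = 7. xs[7] = 18.
Sum: 1 + 18 = 19.

19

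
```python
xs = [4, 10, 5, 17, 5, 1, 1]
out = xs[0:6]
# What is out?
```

xs has length 7. The slice xs[0:6] selects indices [0, 1, 2, 3, 4, 5] (0->4, 1->10, 2->5, 3->17, 4->5, 5->1), giving [4, 10, 5, 17, 5, 1].

[4, 10, 5, 17, 5, 1]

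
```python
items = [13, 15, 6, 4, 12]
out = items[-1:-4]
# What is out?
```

items has length 5. The slice items[-1:-4] resolves to an empty index range, so the result is [].

[]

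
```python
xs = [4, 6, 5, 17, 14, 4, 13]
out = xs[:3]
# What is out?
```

xs has length 7. The slice xs[:3] selects indices [0, 1, 2] (0->4, 1->6, 2->5), giving [4, 6, 5].

[4, 6, 5]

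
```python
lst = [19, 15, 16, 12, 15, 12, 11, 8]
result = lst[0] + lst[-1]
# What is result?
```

lst has length 8. lst[0] = 19.
lst has length 8. Negative index -1 maps to positive index 8 + (-1) = 7. lst[7] = 8.
Sum: 19 + 8 = 27.

27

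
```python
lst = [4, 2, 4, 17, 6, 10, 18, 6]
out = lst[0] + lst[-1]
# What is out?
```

lst has length 8. lst[0] = 4.
lst has length 8. Negative index -1 maps to positive index 8 + (-1) = 7. lst[7] = 6.
Sum: 4 + 6 = 10.

10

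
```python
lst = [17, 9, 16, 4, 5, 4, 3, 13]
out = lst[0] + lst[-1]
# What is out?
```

lst has length 8. lst[0] = 17.
lst has length 8. Negative index -1 maps to positive index 8 + (-1) = 7. lst[7] = 13.
Sum: 17 + 13 = 30.

30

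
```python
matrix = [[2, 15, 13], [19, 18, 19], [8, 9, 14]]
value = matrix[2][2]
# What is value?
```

matrix[2] = [8, 9, 14]. Taking column 2 of that row yields 14.

14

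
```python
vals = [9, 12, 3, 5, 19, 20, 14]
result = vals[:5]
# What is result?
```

vals has length 7. The slice vals[:5] selects indices [0, 1, 2, 3, 4] (0->9, 1->12, 2->3, 3->5, 4->19), giving [9, 12, 3, 5, 19].

[9, 12, 3, 5, 19]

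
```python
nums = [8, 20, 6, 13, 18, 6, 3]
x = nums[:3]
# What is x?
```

nums has length 7. The slice nums[:3] selects indices [0, 1, 2] (0->8, 1->20, 2->6), giving [8, 20, 6].

[8, 20, 6]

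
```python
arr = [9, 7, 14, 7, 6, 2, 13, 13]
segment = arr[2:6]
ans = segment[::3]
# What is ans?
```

arr has length 8. The slice arr[2:6] selects indices [2, 3, 4, 5] (2->14, 3->7, 4->6, 5->2), giving [14, 7, 6, 2]. So segment = [14, 7, 6, 2]. segment has length 4. The slice segment[::3] selects indices [0, 3] (0->14, 3->2), giving [14, 2].

[14, 2]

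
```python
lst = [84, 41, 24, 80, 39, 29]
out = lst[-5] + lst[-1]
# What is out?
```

lst has length 6. Negative index -5 maps to positive index 6 + (-5) = 1. lst[1] = 41.
lst has length 6. Negative index -1 maps to positive index 6 + (-1) = 5. lst[5] = 29.
Sum: 41 + 29 = 70.

70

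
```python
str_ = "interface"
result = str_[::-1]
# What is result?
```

str_ has length 9. The slice str_[::-1] selects indices [8, 7, 6, 5, 4, 3, 2, 1, 0] (8->'e', 7->'c', 6->'a', 5->'f', 4->'r', 3->'e', 2->'t', 1->'n', 0->'i'), giving 'ecafretni'.

'ecafretni'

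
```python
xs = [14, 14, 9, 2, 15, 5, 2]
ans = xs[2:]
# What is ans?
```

xs has length 7. The slice xs[2:] selects indices [2, 3, 4, 5, 6] (2->9, 3->2, 4->15, 5->5, 6->2), giving [9, 2, 15, 5, 2].

[9, 2, 15, 5, 2]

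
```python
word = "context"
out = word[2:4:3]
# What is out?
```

word has length 7. The slice word[2:4:3] selects indices [2] (2->'n'), giving 'n'.

'n'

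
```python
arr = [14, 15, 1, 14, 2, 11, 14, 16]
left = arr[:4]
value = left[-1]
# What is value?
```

arr has length 8. The slice arr[:4] selects indices [0, 1, 2, 3] (0->14, 1->15, 2->1, 3->14), giving [14, 15, 1, 14]. So left = [14, 15, 1, 14]. Then left[-1] = 14.

14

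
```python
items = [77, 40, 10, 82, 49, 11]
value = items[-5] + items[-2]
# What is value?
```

items has length 6. Negative index -5 maps to positive index 6 + (-5) = 1. items[1] = 40.
items has length 6. Negative index -2 maps to positive index 6 + (-2) = 4. items[4] = 49.
Sum: 40 + 49 = 89.

89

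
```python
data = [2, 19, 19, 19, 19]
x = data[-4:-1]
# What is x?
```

data has length 5. The slice data[-4:-1] selects indices [1, 2, 3] (1->19, 2->19, 3->19), giving [19, 19, 19].

[19, 19, 19]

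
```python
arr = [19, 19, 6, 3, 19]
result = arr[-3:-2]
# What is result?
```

arr has length 5. The slice arr[-3:-2] selects indices [2] (2->6), giving [6].

[6]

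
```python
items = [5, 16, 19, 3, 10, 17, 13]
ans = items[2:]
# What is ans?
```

items has length 7. The slice items[2:] selects indices [2, 3, 4, 5, 6] (2->19, 3->3, 4->10, 5->17, 6->13), giving [19, 3, 10, 17, 13].

[19, 3, 10, 17, 13]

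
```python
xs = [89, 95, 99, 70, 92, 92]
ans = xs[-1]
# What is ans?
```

xs has length 6. Negative index -1 maps to positive index 6 + (-1) = 5. xs[5] = 92.

92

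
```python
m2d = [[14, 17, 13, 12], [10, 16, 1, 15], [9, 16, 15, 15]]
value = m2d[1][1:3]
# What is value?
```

m2d[1] = [10, 16, 1, 15]. m2d[1] has length 4. The slice m2d[1][1:3] selects indices [1, 2] (1->16, 2->1), giving [16, 1].

[16, 1]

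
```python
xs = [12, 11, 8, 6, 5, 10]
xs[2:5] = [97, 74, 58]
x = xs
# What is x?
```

xs starts as [12, 11, 8, 6, 5, 10] (length 6). The slice xs[2:5] covers indices [2, 3, 4] with values [8, 6, 5]. Replacing that slice with [97, 74, 58] (same length) produces [12, 11, 97, 74, 58, 10].

[12, 11, 97, 74, 58, 10]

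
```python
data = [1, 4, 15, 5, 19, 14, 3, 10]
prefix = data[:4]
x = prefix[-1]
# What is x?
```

data has length 8. The slice data[:4] selects indices [0, 1, 2, 3] (0->1, 1->4, 2->15, 3->5), giving [1, 4, 15, 5]. So prefix = [1, 4, 15, 5]. Then prefix[-1] = 5.

5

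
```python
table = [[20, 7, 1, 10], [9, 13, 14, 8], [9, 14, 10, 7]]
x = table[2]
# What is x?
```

table has 3 rows. Row 2 is [9, 14, 10, 7].

[9, 14, 10, 7]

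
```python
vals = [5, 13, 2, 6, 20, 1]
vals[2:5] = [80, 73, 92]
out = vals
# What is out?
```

vals starts as [5, 13, 2, 6, 20, 1] (length 6). The slice vals[2:5] covers indices [2, 3, 4] with values [2, 6, 20]. Replacing that slice with [80, 73, 92] (same length) produces [5, 13, 80, 73, 92, 1].

[5, 13, 80, 73, 92, 1]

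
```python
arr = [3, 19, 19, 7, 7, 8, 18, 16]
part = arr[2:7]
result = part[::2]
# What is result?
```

arr has length 8. The slice arr[2:7] selects indices [2, 3, 4, 5, 6] (2->19, 3->7, 4->7, 5->8, 6->18), giving [19, 7, 7, 8, 18]. So part = [19, 7, 7, 8, 18]. part has length 5. The slice part[::2] selects indices [0, 2, 4] (0->19, 2->7, 4->18), giving [19, 7, 18].

[19, 7, 18]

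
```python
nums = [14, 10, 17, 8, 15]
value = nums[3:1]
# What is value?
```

nums has length 5. The slice nums[3:1] resolves to an empty index range, so the result is [].

[]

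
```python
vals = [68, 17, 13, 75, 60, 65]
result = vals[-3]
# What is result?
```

vals has length 6. Negative index -3 maps to positive index 6 + (-3) = 3. vals[3] = 75.

75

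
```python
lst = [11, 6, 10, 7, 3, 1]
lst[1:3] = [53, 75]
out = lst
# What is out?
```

lst starts as [11, 6, 10, 7, 3, 1] (length 6). The slice lst[1:3] covers indices [1, 2] with values [6, 10]. Replacing that slice with [53, 75] (same length) produces [11, 53, 75, 7, 3, 1].

[11, 53, 75, 7, 3, 1]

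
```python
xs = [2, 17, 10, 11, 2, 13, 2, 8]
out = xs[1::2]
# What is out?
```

xs has length 8. The slice xs[1::2] selects indices [1, 3, 5, 7] (1->17, 3->11, 5->13, 7->8), giving [17, 11, 13, 8].

[17, 11, 13, 8]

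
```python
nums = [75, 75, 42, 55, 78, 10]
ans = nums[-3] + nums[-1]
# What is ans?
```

nums has length 6. Negative index -3 maps to positive index 6 + (-3) = 3. nums[3] = 55.
nums has length 6. Negative index -1 maps to positive index 6 + (-1) = 5. nums[5] = 10.
Sum: 55 + 10 = 65.

65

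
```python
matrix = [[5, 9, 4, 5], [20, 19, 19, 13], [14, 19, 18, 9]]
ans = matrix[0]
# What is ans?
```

matrix has 3 rows. Row 0 is [5, 9, 4, 5].

[5, 9, 4, 5]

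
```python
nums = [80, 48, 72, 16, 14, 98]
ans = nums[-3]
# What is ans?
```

nums has length 6. Negative index -3 maps to positive index 6 + (-3) = 3. nums[3] = 16.

16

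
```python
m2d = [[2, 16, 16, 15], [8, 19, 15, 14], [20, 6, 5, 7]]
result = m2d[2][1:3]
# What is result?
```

m2d[2] = [20, 6, 5, 7]. m2d[2] has length 4. The slice m2d[2][1:3] selects indices [1, 2] (1->6, 2->5), giving [6, 5].

[6, 5]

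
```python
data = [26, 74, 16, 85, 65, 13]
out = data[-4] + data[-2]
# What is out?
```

data has length 6. Negative index -4 maps to positive index 6 + (-4) = 2. data[2] = 16.
data has length 6. Negative index -2 maps to positive index 6 + (-2) = 4. data[4] = 65.
Sum: 16 + 65 = 81.

81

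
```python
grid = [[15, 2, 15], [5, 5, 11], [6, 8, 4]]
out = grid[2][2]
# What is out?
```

grid[2] = [6, 8, 4]. Taking column 2 of that row yields 4.

4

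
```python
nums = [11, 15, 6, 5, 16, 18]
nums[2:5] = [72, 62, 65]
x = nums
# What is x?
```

nums starts as [11, 15, 6, 5, 16, 18] (length 6). The slice nums[2:5] covers indices [2, 3, 4] with values [6, 5, 16]. Replacing that slice with [72, 62, 65] (same length) produces [11, 15, 72, 62, 65, 18].

[11, 15, 72, 62, 65, 18]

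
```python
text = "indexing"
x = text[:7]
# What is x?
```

text has length 8. The slice text[:7] selects indices [0, 1, 2, 3, 4, 5, 6] (0->'i', 1->'n', 2->'d', 3->'e', 4->'x', 5->'i', 6->'n'), giving 'indexin'.

'indexin'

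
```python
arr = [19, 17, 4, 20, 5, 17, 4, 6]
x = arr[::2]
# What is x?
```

arr has length 8. The slice arr[::2] selects indices [0, 2, 4, 6] (0->19, 2->4, 4->5, 6->4), giving [19, 4, 5, 4].

[19, 4, 5, 4]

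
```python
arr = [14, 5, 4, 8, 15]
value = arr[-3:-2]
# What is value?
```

arr has length 5. The slice arr[-3:-2] selects indices [2] (2->4), giving [4].

[4]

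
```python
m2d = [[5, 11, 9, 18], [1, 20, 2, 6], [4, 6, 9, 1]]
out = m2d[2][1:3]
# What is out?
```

m2d[2] = [4, 6, 9, 1]. m2d[2] has length 4. The slice m2d[2][1:3] selects indices [1, 2] (1->6, 2->9), giving [6, 9].

[6, 9]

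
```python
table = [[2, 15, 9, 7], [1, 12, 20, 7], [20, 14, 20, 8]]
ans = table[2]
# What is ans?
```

table has 3 rows. Row 2 is [20, 14, 20, 8].

[20, 14, 20, 8]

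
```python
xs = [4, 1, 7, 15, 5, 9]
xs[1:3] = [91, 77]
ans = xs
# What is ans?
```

xs starts as [4, 1, 7, 15, 5, 9] (length 6). The slice xs[1:3] covers indices [1, 2] with values [1, 7]. Replacing that slice with [91, 77] (same length) produces [4, 91, 77, 15, 5, 9].

[4, 91, 77, 15, 5, 9]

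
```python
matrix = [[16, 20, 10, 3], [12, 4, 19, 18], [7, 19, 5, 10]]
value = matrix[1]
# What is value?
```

matrix has 3 rows. Row 1 is [12, 4, 19, 18].

[12, 4, 19, 18]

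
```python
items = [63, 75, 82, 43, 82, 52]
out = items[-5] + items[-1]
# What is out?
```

items has length 6. Negative index -5 maps to positive index 6 + (-5) = 1. items[1] = 75.
items has length 6. Negative index -1 maps to positive index 6 + (-1) = 5. items[5] = 52.
Sum: 75 + 52 = 127.

127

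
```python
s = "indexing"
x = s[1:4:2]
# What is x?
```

s has length 8. The slice s[1:4:2] selects indices [1, 3] (1->'n', 3->'e'), giving 'ne'.

'ne'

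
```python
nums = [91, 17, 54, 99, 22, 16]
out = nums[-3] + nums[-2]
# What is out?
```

nums has length 6. Negative index -3 maps to positive index 6 + (-3) = 3. nums[3] = 99.
nums has length 6. Negative index -2 maps to positive index 6 + (-2) = 4. nums[4] = 22.
Sum: 99 + 22 = 121.

121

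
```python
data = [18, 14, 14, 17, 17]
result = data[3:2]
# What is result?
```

data has length 5. The slice data[3:2] resolves to an empty index range, so the result is [].

[]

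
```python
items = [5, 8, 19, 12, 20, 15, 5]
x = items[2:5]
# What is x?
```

items has length 7. The slice items[2:5] selects indices [2, 3, 4] (2->19, 3->12, 4->20), giving [19, 12, 20].

[19, 12, 20]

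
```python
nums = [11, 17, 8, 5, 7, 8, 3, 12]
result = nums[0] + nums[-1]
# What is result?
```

nums has length 8. nums[0] = 11.
nums has length 8. Negative index -1 maps to positive index 8 + (-1) = 7. nums[7] = 12.
Sum: 11 + 12 = 23.

23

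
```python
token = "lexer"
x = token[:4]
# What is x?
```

token has length 5. The slice token[:4] selects indices [0, 1, 2, 3] (0->'l', 1->'e', 2->'x', 3->'e'), giving 'lexe'.

'lexe'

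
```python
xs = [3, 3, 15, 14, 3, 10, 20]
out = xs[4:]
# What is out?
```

xs has length 7. The slice xs[4:] selects indices [4, 5, 6] (4->3, 5->10, 6->20), giving [3, 10, 20].

[3, 10, 20]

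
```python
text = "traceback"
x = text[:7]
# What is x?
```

text has length 9. The slice text[:7] selects indices [0, 1, 2, 3, 4, 5, 6] (0->'t', 1->'r', 2->'a', 3->'c', 4->'e', 5->'b', 6->'a'), giving 'traceba'.

'traceba'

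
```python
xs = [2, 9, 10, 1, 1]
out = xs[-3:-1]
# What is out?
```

xs has length 5. The slice xs[-3:-1] selects indices [2, 3] (2->10, 3->1), giving [10, 1].

[10, 1]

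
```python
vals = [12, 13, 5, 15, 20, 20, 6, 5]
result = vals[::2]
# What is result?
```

vals has length 8. The slice vals[::2] selects indices [0, 2, 4, 6] (0->12, 2->5, 4->20, 6->6), giving [12, 5, 20, 6].

[12, 5, 20, 6]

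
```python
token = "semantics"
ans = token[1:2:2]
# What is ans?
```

token has length 9. The slice token[1:2:2] selects indices [1] (1->'e'), giving 'e'.

'e'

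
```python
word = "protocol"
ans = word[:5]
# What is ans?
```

word has length 8. The slice word[:5] selects indices [0, 1, 2, 3, 4] (0->'p', 1->'r', 2->'o', 3->'t', 4->'o'), giving 'proto'.

'proto'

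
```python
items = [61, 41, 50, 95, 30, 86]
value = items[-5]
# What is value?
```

items has length 6. Negative index -5 maps to positive index 6 + (-5) = 1. items[1] = 41.

41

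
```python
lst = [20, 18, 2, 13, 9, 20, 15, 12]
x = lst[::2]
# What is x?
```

lst has length 8. The slice lst[::2] selects indices [0, 2, 4, 6] (0->20, 2->2, 4->9, 6->15), giving [20, 2, 9, 15].

[20, 2, 9, 15]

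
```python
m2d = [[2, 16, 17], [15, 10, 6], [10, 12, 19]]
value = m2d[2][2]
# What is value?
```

m2d[2] = [10, 12, 19]. Taking column 2 of that row yields 19.

19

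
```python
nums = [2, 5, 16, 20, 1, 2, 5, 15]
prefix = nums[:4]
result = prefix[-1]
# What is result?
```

nums has length 8. The slice nums[:4] selects indices [0, 1, 2, 3] (0->2, 1->5, 2->16, 3->20), giving [2, 5, 16, 20]. So prefix = [2, 5, 16, 20]. Then prefix[-1] = 20.

20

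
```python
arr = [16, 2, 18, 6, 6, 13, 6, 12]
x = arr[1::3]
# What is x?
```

arr has length 8. The slice arr[1::3] selects indices [1, 4, 7] (1->2, 4->6, 7->12), giving [2, 6, 12].

[2, 6, 12]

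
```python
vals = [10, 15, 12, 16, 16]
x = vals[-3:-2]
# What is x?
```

vals has length 5. The slice vals[-3:-2] selects indices [2] (2->12), giving [12].

[12]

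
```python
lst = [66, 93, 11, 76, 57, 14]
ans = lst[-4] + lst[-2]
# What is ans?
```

lst has length 6. Negative index -4 maps to positive index 6 + (-4) = 2. lst[2] = 11.
lst has length 6. Negative index -2 maps to positive index 6 + (-2) = 4. lst[4] = 57.
Sum: 11 + 57 = 68.

68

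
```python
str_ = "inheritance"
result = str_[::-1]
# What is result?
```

str_ has length 11. The slice str_[::-1] selects indices [10, 9, 8, 7, 6, 5, 4, 3, 2, 1, 0] (10->'e', 9->'c', 8->'n', 7->'a', 6->'t', 5->'i', 4->'r', 3->'e', 2->'h', 1->'n', 0->'i'), giving 'ecnatirehni'.

'ecnatirehni'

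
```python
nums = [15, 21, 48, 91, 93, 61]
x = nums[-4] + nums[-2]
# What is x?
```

nums has length 6. Negative index -4 maps to positive index 6 + (-4) = 2. nums[2] = 48.
nums has length 6. Negative index -2 maps to positive index 6 + (-2) = 4. nums[4] = 93.
Sum: 48 + 93 = 141.

141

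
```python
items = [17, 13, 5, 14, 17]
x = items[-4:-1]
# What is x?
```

items has length 5. The slice items[-4:-1] selects indices [1, 2, 3] (1->13, 2->5, 3->14), giving [13, 5, 14].

[13, 5, 14]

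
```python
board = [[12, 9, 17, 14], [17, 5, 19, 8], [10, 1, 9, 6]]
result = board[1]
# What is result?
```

board has 3 rows. Row 1 is [17, 5, 19, 8].

[17, 5, 19, 8]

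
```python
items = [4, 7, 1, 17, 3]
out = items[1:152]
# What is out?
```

items has length 5. The slice items[1:152] selects indices [1, 2, 3, 4] (1->7, 2->1, 3->17, 4->3), giving [7, 1, 17, 3].

[7, 1, 17, 3]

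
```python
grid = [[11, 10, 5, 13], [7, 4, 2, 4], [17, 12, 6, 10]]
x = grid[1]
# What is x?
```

grid has 3 rows. Row 1 is [7, 4, 2, 4].

[7, 4, 2, 4]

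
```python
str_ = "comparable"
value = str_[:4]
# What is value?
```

str_ has length 10. The slice str_[:4] selects indices [0, 1, 2, 3] (0->'c', 1->'o', 2->'m', 3->'p'), giving 'comp'.

'comp'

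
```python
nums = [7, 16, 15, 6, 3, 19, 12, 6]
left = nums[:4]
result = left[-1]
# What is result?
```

nums has length 8. The slice nums[:4] selects indices [0, 1, 2, 3] (0->7, 1->16, 2->15, 3->6), giving [7, 16, 15, 6]. So left = [7, 16, 15, 6]. Then left[-1] = 6.

6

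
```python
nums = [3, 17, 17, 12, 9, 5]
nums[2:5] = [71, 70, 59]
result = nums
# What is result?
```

nums starts as [3, 17, 17, 12, 9, 5] (length 6). The slice nums[2:5] covers indices [2, 3, 4] with values [17, 12, 9]. Replacing that slice with [71, 70, 59] (same length) produces [3, 17, 71, 70, 59, 5].

[3, 17, 71, 70, 59, 5]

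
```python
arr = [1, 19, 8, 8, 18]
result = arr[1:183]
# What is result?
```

arr has length 5. The slice arr[1:183] selects indices [1, 2, 3, 4] (1->19, 2->8, 3->8, 4->18), giving [19, 8, 8, 18].

[19, 8, 8, 18]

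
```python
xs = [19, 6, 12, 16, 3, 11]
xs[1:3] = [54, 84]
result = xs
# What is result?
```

xs starts as [19, 6, 12, 16, 3, 11] (length 6). The slice xs[1:3] covers indices [1, 2] with values [6, 12]. Replacing that slice with [54, 84] (same length) produces [19, 54, 84, 16, 3, 11].

[19, 54, 84, 16, 3, 11]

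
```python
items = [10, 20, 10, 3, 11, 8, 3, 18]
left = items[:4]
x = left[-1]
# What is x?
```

items has length 8. The slice items[:4] selects indices [0, 1, 2, 3] (0->10, 1->20, 2->10, 3->3), giving [10, 20, 10, 3]. So left = [10, 20, 10, 3]. Then left[-1] = 3.

3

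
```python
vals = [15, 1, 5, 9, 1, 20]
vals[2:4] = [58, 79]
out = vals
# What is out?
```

vals starts as [15, 1, 5, 9, 1, 20] (length 6). The slice vals[2:4] covers indices [2, 3] with values [5, 9]. Replacing that slice with [58, 79] (same length) produces [15, 1, 58, 79, 1, 20].

[15, 1, 58, 79, 1, 20]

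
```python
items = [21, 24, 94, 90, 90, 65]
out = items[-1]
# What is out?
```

items has length 6. Negative index -1 maps to positive index 6 + (-1) = 5. items[5] = 65.

65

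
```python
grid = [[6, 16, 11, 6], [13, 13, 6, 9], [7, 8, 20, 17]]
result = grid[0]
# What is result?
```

grid has 3 rows. Row 0 is [6, 16, 11, 6].

[6, 16, 11, 6]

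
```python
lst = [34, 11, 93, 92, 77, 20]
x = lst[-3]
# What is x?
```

lst has length 6. Negative index -3 maps to positive index 6 + (-3) = 3. lst[3] = 92.

92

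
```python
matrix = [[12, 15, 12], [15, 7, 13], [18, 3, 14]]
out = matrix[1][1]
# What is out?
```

matrix[1] = [15, 7, 13]. Taking column 1 of that row yields 7.

7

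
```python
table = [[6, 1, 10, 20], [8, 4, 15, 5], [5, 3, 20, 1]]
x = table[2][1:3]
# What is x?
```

table[2] = [5, 3, 20, 1]. table[2] has length 4. The slice table[2][1:3] selects indices [1, 2] (1->3, 2->20), giving [3, 20].

[3, 20]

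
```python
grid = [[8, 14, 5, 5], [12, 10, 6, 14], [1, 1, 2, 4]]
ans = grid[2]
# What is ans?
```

grid has 3 rows. Row 2 is [1, 1, 2, 4].

[1, 1, 2, 4]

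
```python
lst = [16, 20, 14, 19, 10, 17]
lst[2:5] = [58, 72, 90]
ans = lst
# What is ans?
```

lst starts as [16, 20, 14, 19, 10, 17] (length 6). The slice lst[2:5] covers indices [2, 3, 4] with values [14, 19, 10]. Replacing that slice with [58, 72, 90] (same length) produces [16, 20, 58, 72, 90, 17].

[16, 20, 58, 72, 90, 17]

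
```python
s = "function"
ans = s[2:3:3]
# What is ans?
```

s has length 8. The slice s[2:3:3] selects indices [2] (2->'n'), giving 'n'.

'n'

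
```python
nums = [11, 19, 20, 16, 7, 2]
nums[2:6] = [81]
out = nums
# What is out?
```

nums starts as [11, 19, 20, 16, 7, 2] (length 6). The slice nums[2:6] covers indices [2, 3, 4, 5] with values [20, 16, 7, 2]. Replacing that slice with [81] (different length) produces [11, 19, 81].

[11, 19, 81]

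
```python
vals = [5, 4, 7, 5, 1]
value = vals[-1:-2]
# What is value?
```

vals has length 5. The slice vals[-1:-2] resolves to an empty index range, so the result is [].

[]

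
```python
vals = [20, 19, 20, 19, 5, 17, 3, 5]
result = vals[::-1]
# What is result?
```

vals has length 8. The slice vals[::-1] selects indices [7, 6, 5, 4, 3, 2, 1, 0] (7->5, 6->3, 5->17, 4->5, 3->19, 2->20, 1->19, 0->20), giving [5, 3, 17, 5, 19, 20, 19, 20].

[5, 3, 17, 5, 19, 20, 19, 20]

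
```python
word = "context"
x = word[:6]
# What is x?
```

word has length 7. The slice word[:6] selects indices [0, 1, 2, 3, 4, 5] (0->'c', 1->'o', 2->'n', 3->'t', 4->'e', 5->'x'), giving 'contex'.

'contex'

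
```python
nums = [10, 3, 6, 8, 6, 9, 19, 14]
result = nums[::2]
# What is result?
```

nums has length 8. The slice nums[::2] selects indices [0, 2, 4, 6] (0->10, 2->6, 4->6, 6->19), giving [10, 6, 6, 19].

[10, 6, 6, 19]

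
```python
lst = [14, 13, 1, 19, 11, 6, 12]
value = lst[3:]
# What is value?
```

lst has length 7. The slice lst[3:] selects indices [3, 4, 5, 6] (3->19, 4->11, 5->6, 6->12), giving [19, 11, 6, 12].

[19, 11, 6, 12]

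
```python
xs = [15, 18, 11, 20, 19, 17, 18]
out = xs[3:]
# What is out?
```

xs has length 7. The slice xs[3:] selects indices [3, 4, 5, 6] (3->20, 4->19, 5->17, 6->18), giving [20, 19, 17, 18].

[20, 19, 17, 18]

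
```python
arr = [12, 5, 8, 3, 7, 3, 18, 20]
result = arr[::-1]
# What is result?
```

arr has length 8. The slice arr[::-1] selects indices [7, 6, 5, 4, 3, 2, 1, 0] (7->20, 6->18, 5->3, 4->7, 3->3, 2->8, 1->5, 0->12), giving [20, 18, 3, 7, 3, 8, 5, 12].

[20, 18, 3, 7, 3, 8, 5, 12]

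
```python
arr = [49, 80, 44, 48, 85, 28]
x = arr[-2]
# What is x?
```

arr has length 6. Negative index -2 maps to positive index 6 + (-2) = 4. arr[4] = 85.

85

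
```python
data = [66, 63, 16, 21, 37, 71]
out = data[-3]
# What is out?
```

data has length 6. Negative index -3 maps to positive index 6 + (-3) = 3. data[3] = 21.

21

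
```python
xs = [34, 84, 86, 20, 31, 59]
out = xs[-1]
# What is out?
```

xs has length 6. Negative index -1 maps to positive index 6 + (-1) = 5. xs[5] = 59.

59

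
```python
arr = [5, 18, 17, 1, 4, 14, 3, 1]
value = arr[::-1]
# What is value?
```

arr has length 8. The slice arr[::-1] selects indices [7, 6, 5, 4, 3, 2, 1, 0] (7->1, 6->3, 5->14, 4->4, 3->1, 2->17, 1->18, 0->5), giving [1, 3, 14, 4, 1, 17, 18, 5].

[1, 3, 14, 4, 1, 17, 18, 5]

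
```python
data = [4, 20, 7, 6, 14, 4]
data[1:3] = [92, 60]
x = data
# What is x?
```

data starts as [4, 20, 7, 6, 14, 4] (length 6). The slice data[1:3] covers indices [1, 2] with values [20, 7]. Replacing that slice with [92, 60] (same length) produces [4, 92, 60, 6, 14, 4].

[4, 92, 60, 6, 14, 4]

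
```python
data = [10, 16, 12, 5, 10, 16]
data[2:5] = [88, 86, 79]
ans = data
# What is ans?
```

data starts as [10, 16, 12, 5, 10, 16] (length 6). The slice data[2:5] covers indices [2, 3, 4] with values [12, 5, 10]. Replacing that slice with [88, 86, 79] (same length) produces [10, 16, 88, 86, 79, 16].

[10, 16, 88, 86, 79, 16]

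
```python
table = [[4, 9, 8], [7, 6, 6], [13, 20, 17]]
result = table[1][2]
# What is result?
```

table[1] = [7, 6, 6]. Taking column 2 of that row yields 6.

6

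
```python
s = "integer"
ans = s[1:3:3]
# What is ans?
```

s has length 7. The slice s[1:3:3] selects indices [1] (1->'n'), giving 'n'.

'n'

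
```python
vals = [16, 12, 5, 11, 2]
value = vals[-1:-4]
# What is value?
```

vals has length 5. The slice vals[-1:-4] resolves to an empty index range, so the result is [].

[]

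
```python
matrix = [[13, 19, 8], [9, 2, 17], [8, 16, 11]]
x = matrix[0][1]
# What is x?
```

matrix[0] = [13, 19, 8]. Taking column 1 of that row yields 19.

19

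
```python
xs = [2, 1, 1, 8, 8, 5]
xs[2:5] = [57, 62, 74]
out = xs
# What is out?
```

xs starts as [2, 1, 1, 8, 8, 5] (length 6). The slice xs[2:5] covers indices [2, 3, 4] with values [1, 8, 8]. Replacing that slice with [57, 62, 74] (same length) produces [2, 1, 57, 62, 74, 5].

[2, 1, 57, 62, 74, 5]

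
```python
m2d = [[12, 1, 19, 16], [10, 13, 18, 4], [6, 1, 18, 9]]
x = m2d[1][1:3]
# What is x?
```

m2d[1] = [10, 13, 18, 4]. m2d[1] has length 4. The slice m2d[1][1:3] selects indices [1, 2] (1->13, 2->18), giving [13, 18].

[13, 18]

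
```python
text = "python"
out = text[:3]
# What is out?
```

text has length 6. The slice text[:3] selects indices [0, 1, 2] (0->'p', 1->'y', 2->'t'), giving 'pyt'.

'pyt'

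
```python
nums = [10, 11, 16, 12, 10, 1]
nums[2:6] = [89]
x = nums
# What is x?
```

nums starts as [10, 11, 16, 12, 10, 1] (length 6). The slice nums[2:6] covers indices [2, 3, 4, 5] with values [16, 12, 10, 1]. Replacing that slice with [89] (different length) produces [10, 11, 89].

[10, 11, 89]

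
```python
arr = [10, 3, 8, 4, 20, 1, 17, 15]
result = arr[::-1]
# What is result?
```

arr has length 8. The slice arr[::-1] selects indices [7, 6, 5, 4, 3, 2, 1, 0] (7->15, 6->17, 5->1, 4->20, 3->4, 2->8, 1->3, 0->10), giving [15, 17, 1, 20, 4, 8, 3, 10].

[15, 17, 1, 20, 4, 8, 3, 10]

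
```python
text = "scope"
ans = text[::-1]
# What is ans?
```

text has length 5. The slice text[::-1] selects indices [4, 3, 2, 1, 0] (4->'e', 3->'p', 2->'o', 1->'c', 0->'s'), giving 'epocs'.

'epocs'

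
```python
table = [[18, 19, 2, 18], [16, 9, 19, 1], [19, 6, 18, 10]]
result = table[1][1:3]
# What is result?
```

table[1] = [16, 9, 19, 1]. table[1] has length 4. The slice table[1][1:3] selects indices [1, 2] (1->9, 2->19), giving [9, 19].

[9, 19]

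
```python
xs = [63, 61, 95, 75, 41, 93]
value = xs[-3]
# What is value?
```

xs has length 6. Negative index -3 maps to positive index 6 + (-3) = 3. xs[3] = 75.

75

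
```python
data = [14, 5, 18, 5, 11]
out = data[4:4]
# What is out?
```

data has length 5. The slice data[4:4] resolves to an empty index range, so the result is [].

[]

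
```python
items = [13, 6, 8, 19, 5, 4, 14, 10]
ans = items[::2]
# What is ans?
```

items has length 8. The slice items[::2] selects indices [0, 2, 4, 6] (0->13, 2->8, 4->5, 6->14), giving [13, 8, 5, 14].

[13, 8, 5, 14]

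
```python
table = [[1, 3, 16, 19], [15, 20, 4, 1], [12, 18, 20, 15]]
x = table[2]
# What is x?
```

table has 3 rows. Row 2 is [12, 18, 20, 15].

[12, 18, 20, 15]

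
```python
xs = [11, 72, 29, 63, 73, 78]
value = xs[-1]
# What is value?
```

xs has length 6. Negative index -1 maps to positive index 6 + (-1) = 5. xs[5] = 78.

78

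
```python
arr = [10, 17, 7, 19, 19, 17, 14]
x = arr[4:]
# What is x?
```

arr has length 7. The slice arr[4:] selects indices [4, 5, 6] (4->19, 5->17, 6->14), giving [19, 17, 14].

[19, 17, 14]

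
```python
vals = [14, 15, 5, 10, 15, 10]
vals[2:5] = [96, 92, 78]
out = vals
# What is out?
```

vals starts as [14, 15, 5, 10, 15, 10] (length 6). The slice vals[2:5] covers indices [2, 3, 4] with values [5, 10, 15]. Replacing that slice with [96, 92, 78] (same length) produces [14, 15, 96, 92, 78, 10].

[14, 15, 96, 92, 78, 10]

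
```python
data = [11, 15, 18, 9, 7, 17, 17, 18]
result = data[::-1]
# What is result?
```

data has length 8. The slice data[::-1] selects indices [7, 6, 5, 4, 3, 2, 1, 0] (7->18, 6->17, 5->17, 4->7, 3->9, 2->18, 1->15, 0->11), giving [18, 17, 17, 7, 9, 18, 15, 11].

[18, 17, 17, 7, 9, 18, 15, 11]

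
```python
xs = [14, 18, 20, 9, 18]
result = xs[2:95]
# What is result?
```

xs has length 5. The slice xs[2:95] selects indices [2, 3, 4] (2->20, 3->9, 4->18), giving [20, 9, 18].

[20, 9, 18]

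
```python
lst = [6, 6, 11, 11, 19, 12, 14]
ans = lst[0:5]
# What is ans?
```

lst has length 7. The slice lst[0:5] selects indices [0, 1, 2, 3, 4] (0->6, 1->6, 2->11, 3->11, 4->19), giving [6, 6, 11, 11, 19].

[6, 6, 11, 11, 19]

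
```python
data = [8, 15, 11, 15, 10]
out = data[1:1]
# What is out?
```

data has length 5. The slice data[1:1] resolves to an empty index range, so the result is [].

[]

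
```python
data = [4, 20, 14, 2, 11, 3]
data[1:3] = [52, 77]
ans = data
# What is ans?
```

data starts as [4, 20, 14, 2, 11, 3] (length 6). The slice data[1:3] covers indices [1, 2] with values [20, 14]. Replacing that slice with [52, 77] (same length) produces [4, 52, 77, 2, 11, 3].

[4, 52, 77, 2, 11, 3]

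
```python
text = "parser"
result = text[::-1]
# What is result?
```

text has length 6. The slice text[::-1] selects indices [5, 4, 3, 2, 1, 0] (5->'r', 4->'e', 3->'s', 2->'r', 1->'a', 0->'p'), giving 'resrap'.

'resrap'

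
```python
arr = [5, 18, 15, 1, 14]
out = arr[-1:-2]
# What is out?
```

arr has length 5. The slice arr[-1:-2] resolves to an empty index range, so the result is [].

[]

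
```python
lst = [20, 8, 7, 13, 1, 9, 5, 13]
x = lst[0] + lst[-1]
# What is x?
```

lst has length 8. lst[0] = 20.
lst has length 8. Negative index -1 maps to positive index 8 + (-1) = 7. lst[7] = 13.
Sum: 20 + 13 = 33.

33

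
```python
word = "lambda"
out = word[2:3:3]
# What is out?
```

word has length 6. The slice word[2:3:3] selects indices [2] (2->'m'), giving 'm'.

'm'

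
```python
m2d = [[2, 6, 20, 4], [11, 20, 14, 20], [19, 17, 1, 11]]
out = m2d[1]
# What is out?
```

m2d has 3 rows. Row 1 is [11, 20, 14, 20].

[11, 20, 14, 20]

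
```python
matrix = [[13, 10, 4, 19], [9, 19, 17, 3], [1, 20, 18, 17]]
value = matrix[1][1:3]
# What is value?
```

matrix[1] = [9, 19, 17, 3]. matrix[1] has length 4. The slice matrix[1][1:3] selects indices [1, 2] (1->19, 2->17), giving [19, 17].

[19, 17]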